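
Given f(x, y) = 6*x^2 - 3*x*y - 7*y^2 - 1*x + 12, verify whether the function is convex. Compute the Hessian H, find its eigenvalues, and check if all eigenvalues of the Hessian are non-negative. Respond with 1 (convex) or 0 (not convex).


The Hessian of f(x,y) = 6*x^2 - 3*x*y - 7*y^2 - 1*x + 12 is:
H = [[12, -3], [-3, -14]]
Trace = 12 - 14 = -2
Determinant = 12*-14 - (-3)^2 = -177
Discriminant = (-2)^2 - 4*-177 = 712.0
Eigenvalues: lambda_1 = -14.3417, lambda_2 = 12.3417
The function is not convex.

0


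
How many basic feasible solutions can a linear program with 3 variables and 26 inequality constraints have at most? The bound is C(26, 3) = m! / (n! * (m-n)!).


Each vertex corresponds to some choice of n active constraints out of m, so the number of vertices is at most C(m, n) = m! / (n!(m-n)!).
m = 26, n = 3
Numerator: 26 * 25 * 24
Denominator: 3! = 6
C(26, 3) = 2600


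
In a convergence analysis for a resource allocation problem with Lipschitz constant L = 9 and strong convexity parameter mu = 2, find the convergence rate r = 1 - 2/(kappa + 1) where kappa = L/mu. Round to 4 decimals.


Step 1: Compute the condition number.
kappa = L/mu = 9/2 = 4.5
Step 2: Compute the convergence rate.
r = 1 - 2/(kappa + 1) = 1 - 2*mu/(L + mu) = (L - mu)/(L + mu) = 7/11 = 0.6364


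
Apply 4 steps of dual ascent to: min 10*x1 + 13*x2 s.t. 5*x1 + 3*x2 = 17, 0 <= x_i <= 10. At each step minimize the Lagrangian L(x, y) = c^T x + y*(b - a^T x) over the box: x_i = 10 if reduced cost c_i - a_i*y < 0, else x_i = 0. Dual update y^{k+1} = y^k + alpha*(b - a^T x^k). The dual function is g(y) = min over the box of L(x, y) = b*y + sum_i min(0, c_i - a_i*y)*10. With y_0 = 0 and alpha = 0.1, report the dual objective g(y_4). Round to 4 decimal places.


Dual ascent for LP: min 10*x1 + 13*x2, 5*x1 + 3*x2 = 17, 0 <= x_i <= 10
Step 1: y^k = 0.0, reduced costs: (10.0, 13.0)
  x^k = (0.0, 0.0), subgradient = b - a^T x = 17.0
  y^{k+1} = 0.0 + 0.1*17.0 = 1.7
Step 2: y^k = 1.7, reduced costs: (1.5, 7.9)
  x^k = (0.0, 0.0), subgradient = b - a^T x = 17.0
  y^{k+1} = 1.7 + 0.1*17.0 = 3.4
Step 3: y^k = 3.4, reduced costs: (-7.0, 2.8)
  x^k = (10.0, 0.0), subgradient = b - a^T x = -33.0
  y^{k+1} = 3.4 + 0.1*-33.0 = 0.1
Step 4: y^k = 0.1, reduced costs: (9.5, 12.7)
  x^k = (0.0, 0.0), subgradient = b - a^T x = 17.0
  y^{k+1} = 0.1 + 0.1*17.0 = 1.8
Dual objective at y_4 = 1.8: reduced costs (1.0, 7.6), box minimizer x = (0.0, 0.0)
g(y_4) = b*y + (c1 - a1*y)*x1 + (c2 - a2*y)*x2 = 17*1.8 + 1.0*0.0 + 7.6*0.0 = 30.6 + 0.0 + 0.0 = 30.6


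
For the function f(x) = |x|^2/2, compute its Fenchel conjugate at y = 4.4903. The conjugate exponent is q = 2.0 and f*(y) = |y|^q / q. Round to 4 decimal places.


The conjugate exponent q satisfies 1/p + 1/q = 1.
p = 2, so q = 2/(2 - 1) = 2.0
|y|^q = 4.4903^2.0 = 20.1628
f*(4.4903) = 20.1628 / 2.0 = 10.0814


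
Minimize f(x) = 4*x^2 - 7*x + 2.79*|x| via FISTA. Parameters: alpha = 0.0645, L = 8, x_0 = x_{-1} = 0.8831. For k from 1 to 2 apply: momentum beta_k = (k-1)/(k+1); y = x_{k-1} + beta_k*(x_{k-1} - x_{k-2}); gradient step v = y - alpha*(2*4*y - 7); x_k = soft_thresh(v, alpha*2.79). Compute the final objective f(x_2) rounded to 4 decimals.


FISTA on f(x) = 4*x^2 - 7*x + 2.79*|x|
L = 8, alpha = 0.0645
Iteration 1: beta = 0.0, y = 0.8831 + 0.0*(0.8831 - 0.8831) = 0.8831
  grad(y) = 0.0648, v = y - alpha*grad = 0.8789
  prox(v) = soft_thresh(0.8789, 0.18) = 0.699
Iteration 2: beta = 0.3333, y = 0.699 + 0.3333*(0.699 - 0.8831) = 0.6376
  grad(y) = -1.8993, v = y - alpha*grad = 0.7601
  prox(v) = soft_thresh(0.7601, 0.18) = 0.5801
f(x_2) = 4*0.5801^2 - 7*0.5801 + 2.79*|0.5801| = -1.0961


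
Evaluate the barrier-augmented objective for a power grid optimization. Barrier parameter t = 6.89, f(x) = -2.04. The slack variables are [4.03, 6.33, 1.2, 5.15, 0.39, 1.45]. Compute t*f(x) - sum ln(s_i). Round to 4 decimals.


Step 1: Compute log-barrier.
ln values: [1.3938, 1.8453, 0.1823, 1.639, -0.9416, 0.3716]
phi = -(1.3938 + 1.8453 + 0.1823 + 1.639 - 0.9416 + 0.3716) = -4.4903
Step 2: Compute augmented objective.
t*f(x) = 6.89*-2.04 = -14.0556
Total = -14.0556 - 4.4903 = -18.5459


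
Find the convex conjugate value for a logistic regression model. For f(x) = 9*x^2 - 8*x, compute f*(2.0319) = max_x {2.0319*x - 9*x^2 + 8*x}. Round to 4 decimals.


f*(y) = sup_x {y*x - a*x^2 - b*x} = sup_x {(y-b)*x - a*x^2}
FOC: (y - b) - 2a*x = 0 => x* = (y - b)/(2a)
x* = (2.0319 + 8)/(2*9) = 0.5573
f*(2.0319) = (y-b)^2/(4a) = (2.0319 + 8)^2/(4*9)
= 100.639/36 = 2.7955


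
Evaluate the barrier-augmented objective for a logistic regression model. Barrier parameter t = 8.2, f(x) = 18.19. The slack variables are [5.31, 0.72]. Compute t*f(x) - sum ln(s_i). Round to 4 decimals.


Step 1: Compute log-barrier.
ln values: [1.6696, -0.3285]
phi = -(1.6696 - 0.3285) = -1.3411
Step 2: Compute augmented objective.
t*f(x) = 8.2*18.19 = 149.158
Total = 149.158 - 1.3411 = 147.8169


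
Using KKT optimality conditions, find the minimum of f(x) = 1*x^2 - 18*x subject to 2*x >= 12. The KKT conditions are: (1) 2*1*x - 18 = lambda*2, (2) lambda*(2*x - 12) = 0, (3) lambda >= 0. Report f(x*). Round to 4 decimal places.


Step 1: Try lambda = 0 (constraint inactive).
Stationarity: 2*1*x - 18 = 0
x* = 18/(2*1) = 9.0
Check constraint: 2*9.0 = 18.0 >= 12 -- satisfied.
Step 2: Compute optimal value.
f(x*) = 1*9.0^2 - 18*9.0 = -81.0


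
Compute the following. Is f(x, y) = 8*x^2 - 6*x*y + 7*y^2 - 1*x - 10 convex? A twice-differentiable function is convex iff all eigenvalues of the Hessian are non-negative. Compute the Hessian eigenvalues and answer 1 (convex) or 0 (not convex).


The Hessian of f(x,y) = 8*x^2 - 6*x*y + 7*y^2 - 1*x - 10 is:
H = [[16, -6], [-6, 14]]
Trace = 16 + 14 = 30
Determinant = 16*14 - (-6)^2 = 188
Discriminant = (30)^2 - 4*188 = 148.0
Eigenvalues: lambda_1 = 8.9172, lambda_2 = 21.0828
The function is convex.

1


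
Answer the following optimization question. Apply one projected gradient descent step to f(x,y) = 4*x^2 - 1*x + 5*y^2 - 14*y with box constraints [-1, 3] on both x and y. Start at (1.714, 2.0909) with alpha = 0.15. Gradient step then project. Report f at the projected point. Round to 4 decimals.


Step 1: Compute gradient at (1.714, 2.0909).
grad_x = 2*4*1.714 - 1 = 12.712
grad_y = 2*5*2.0909 - 14 = 6.909
Step 2: Gradient step.
x_raw = 1.714 - 0.15*12.712 = -0.1928
y_raw = 2.0909 - 0.15*6.909 = 1.0546
Step 3: Project onto [-1, 3].
x_proj = clip(-0.1928) = -0.1928
y_proj = clip(1.0546) = 1.0546
Step 4: Evaluate f.
f(-0.1928, 1.0546) = -8.8618


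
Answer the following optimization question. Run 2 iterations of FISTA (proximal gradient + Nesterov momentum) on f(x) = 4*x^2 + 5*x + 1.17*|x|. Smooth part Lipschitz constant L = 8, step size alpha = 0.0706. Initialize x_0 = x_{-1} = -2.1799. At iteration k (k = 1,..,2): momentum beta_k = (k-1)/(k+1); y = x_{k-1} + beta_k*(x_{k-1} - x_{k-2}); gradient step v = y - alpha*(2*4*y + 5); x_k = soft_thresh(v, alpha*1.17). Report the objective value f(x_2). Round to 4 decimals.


FISTA on f(x) = 4*x^2 + 5*x + 1.17*|x|
L = 8, alpha = 0.0706
Iteration 1: beta = 0.0, y = -2.1799 + 0.0*(-2.1799 + 2.1799) = -2.1799
  grad(y) = -12.4392, v = y - alpha*grad = -1.3017
  prox(v) = soft_thresh(-1.3017, 0.0826) = -1.2191
Iteration 2: beta = 0.3333, y = -1.2191 + 0.3333*(-1.2191 + 2.1799) = -0.8988
  grad(y) = -2.1906, v = y - alpha*grad = -0.7442
  prox(v) = soft_thresh(-0.7442, 0.0826) = -0.6616
f(x_2) = 4*(-0.6616)^2 + 5*(-0.6616) + 1.17*|-0.6616| = -0.7831


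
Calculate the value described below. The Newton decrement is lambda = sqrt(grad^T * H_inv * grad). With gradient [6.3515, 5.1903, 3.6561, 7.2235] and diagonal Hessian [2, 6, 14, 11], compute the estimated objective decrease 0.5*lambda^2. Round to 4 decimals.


Step 1: H is diagonal, so H^(-1) * g = [3.1758, 0.8651, 0.2612, 0.6567].
Step 2: g^T H^(-1) g = sum_i g_i^2 / H_ii
  = (6.3515)^2/2 + (5.1903)^2/6 + (3.6561)^2/14 + (7.2235)^2/11
  = 20.1708 + 4.4899 + 0.9548 + 4.7435 = 30.359
Step 3: Objective decrease = 0.5 * g^T H^(-1) g = 15.1795


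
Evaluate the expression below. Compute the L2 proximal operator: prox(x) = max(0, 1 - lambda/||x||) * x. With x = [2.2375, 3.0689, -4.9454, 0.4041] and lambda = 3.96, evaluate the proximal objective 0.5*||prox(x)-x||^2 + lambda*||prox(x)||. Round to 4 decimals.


Step 1: Compute ||x||.
||x|| = 6.2486
Step 2: Compute scaling factor.
scale = max(0, 1 - 3.96/6.2486) = 0.3663
Step 3: prox(x) = [0.8195, 1.124, -1.8113, 0.148]
||prox(x)|| = 2.2886
Step 4: Proximal objective.
0.5*||prox-x||^2 = 7.8408
lambda*||prox|| = 9.0629
Total = 16.9036


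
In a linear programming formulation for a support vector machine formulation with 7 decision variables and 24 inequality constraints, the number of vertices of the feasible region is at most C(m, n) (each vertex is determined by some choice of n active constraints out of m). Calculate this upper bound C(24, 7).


Each vertex corresponds to some choice of n active constraints out of m, so the number of vertices is at most C(m, n) = m! / (n!(m-n)!).
m = 24, n = 7
Numerator: 24 * 23 * 22 * 21 * 20 * 19 * 18
Denominator: 7! = 5040
C(24, 7) = 346104


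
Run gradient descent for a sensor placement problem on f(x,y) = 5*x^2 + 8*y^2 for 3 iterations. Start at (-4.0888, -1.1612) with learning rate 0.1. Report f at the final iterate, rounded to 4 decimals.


Gradient descent on f(x,y) = 5*x^2 + 8*y^2.
Starting point: (-4.0888, -1.1612), alpha = 0.1
Step 1: grad_x = 2*5*-4.0888 = -40.888, grad_y = 2*8*-1.1612 = -18.5792
  x_1 = -4.0888 - 0.1*-40.888 = 0.0
  y_1 = -1.1612 - 0.1*-18.5792 = 0.6967
Step 2: grad_x = 2*5*0.0 = 0.0, grad_y = 2*8*0.6967 = 11.1475
  x_2 = 0.0 - 0.1*0.0 = 0.0
  y_2 = 0.6967 - 0.1*11.1475 = -0.418
Step 3: grad_x = 2*5*0.0 = 0.0, grad_y = 2*8*-0.418 = -6.6885
  x_3 = 0.0 - 0.1*0.0 = 0.0
  y_3 = -0.418 - 0.1*-6.6885 = 0.2508
f(0.0, 0.2508) = 5*0.0^2 + 8*0.2508^2 = 0.5033


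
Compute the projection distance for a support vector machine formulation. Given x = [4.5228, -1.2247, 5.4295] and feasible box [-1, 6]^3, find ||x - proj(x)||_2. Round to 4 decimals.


Project each component onto [-1, 6].
clip(4.5228) = 4.5228, clip(-1.2247) = -1.0, clip(5.4295) = 5.4295
Projection = [4.5228, -1.0, 5.4295]
Squared diffs: [0.0, 0.0505, 0.0]
Distance = sqrt(0.0505) = 0.2247


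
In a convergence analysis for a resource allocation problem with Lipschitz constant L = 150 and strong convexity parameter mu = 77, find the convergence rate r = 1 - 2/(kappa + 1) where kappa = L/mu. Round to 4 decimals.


Step 1: Compute the condition number.
kappa = L/mu = 150/77 = 1.9481
Step 2: Compute the convergence rate.
r = 1 - 2/(kappa + 1) = 1 - 2*mu/(L + mu) = (L - mu)/(L + mu) = 73/227 = 0.3216


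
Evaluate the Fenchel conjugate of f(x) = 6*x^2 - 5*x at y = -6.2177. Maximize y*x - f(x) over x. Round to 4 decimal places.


f*(y) = sup_x {y*x - a*x^2 - b*x} = sup_x {(y-b)*x - a*x^2}
FOC: (y - b) - 2a*x = 0 => x* = (y - b)/(2a)
x* = (-6.2177 + 5)/(2*6) = -0.1015
f*(-6.2177) = (y-b)^2/(4a) = (-6.2177 + 5)^2/(4*6)
= 1.4828/24 = 0.0618


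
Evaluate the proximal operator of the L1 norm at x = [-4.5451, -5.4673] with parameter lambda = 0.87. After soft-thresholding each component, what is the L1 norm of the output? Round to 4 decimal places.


Soft-thresholding with lambda = 0.87:
prox(-4.5451) = sign(-4.5451)*max(|-4.5451| - 0.87, 0) = -3.6751
prox(-5.4673) = sign(-5.4673)*max(|-5.4673| - 0.87, 0) = -4.5973
prox(x) = [-3.6751, -4.5973]
||prox(x)||_1 = 3.6751 + 4.5973 = 8.2724


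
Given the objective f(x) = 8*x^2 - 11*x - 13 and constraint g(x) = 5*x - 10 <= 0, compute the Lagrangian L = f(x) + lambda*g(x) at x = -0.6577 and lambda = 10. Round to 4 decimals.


Step 1: Evaluate f(x).
f(-0.6577) = 8*(-0.6577)^2 - 11*(-0.6577) - 13 = -2.3047
Step 2: Evaluate g(x).
g(-0.6577) = 5*-0.6577 - 10 = -13.2885
Step 3: Compute Lagrangian.
L = -2.3047 + 10*-13.2885 = -135.1897


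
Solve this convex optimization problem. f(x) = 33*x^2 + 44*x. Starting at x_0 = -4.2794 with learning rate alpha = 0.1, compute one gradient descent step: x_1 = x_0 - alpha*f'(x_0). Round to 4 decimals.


We compute the gradient at x_0 and apply the update.
f'(x) = 66*x + 44
f'(-4.2794) = 66*-4.2794 + 44 = -238.4404
x_1 = -4.2794 - 0.1*-238.4404 = 19.5646


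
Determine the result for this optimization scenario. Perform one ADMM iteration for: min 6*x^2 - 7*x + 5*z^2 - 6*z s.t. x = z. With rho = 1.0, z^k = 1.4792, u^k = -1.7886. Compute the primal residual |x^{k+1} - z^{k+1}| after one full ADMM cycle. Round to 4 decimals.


ADMM iteration with rho = 1.0, z^k = 1.4792, u^k = -1.7886
Step 1: x-update.
Minimize 6*x^2 - 7*x + (1.0/2)*(x - 1.4792 - 1.7886)^2
FOC: (2*6 + 1.0)*x = 7 + 1.0*(1.4792 + 1.7886)
x^{k+1} = 0.7898
Step 2: z-update.
Minimize 5*z^2 - 6*z + (1.0/2)*(0.7898 - z - 1.7886)^2
FOC: (2*5 + 1.0)*z = 6 + 1.0*(0.7898 - 1.7886)
z^{k+1} = 0.4547
Step 3: u-update.
u^{k+1} = -1.7886 + 0.7898 - 0.4547 = -1.4534
Step 4: Primal residual = |0.7898 - 0.4547| = 0.3352


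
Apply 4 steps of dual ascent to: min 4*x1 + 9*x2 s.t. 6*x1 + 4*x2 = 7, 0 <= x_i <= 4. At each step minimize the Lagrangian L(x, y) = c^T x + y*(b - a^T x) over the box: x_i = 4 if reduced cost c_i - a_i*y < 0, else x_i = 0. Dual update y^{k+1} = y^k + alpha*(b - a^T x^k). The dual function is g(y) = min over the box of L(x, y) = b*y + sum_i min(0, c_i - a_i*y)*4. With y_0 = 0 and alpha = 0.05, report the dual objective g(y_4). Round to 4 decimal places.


Dual ascent for LP: min 4*x1 + 9*x2, 6*x1 + 4*x2 = 7, 0 <= x_i <= 4
Step 1: y^k = 0.0, reduced costs: (4.0, 9.0)
  x^k = (0.0, 0.0), subgradient = b - a^T x = 7.0
  y^{k+1} = 0.0 + 0.05*7.0 = 0.35
Step 2: y^k = 0.35, reduced costs: (1.9, 7.6)
  x^k = (0.0, 0.0), subgradient = b - a^T x = 7.0
  y^{k+1} = 0.35 + 0.05*7.0 = 0.7
Step 3: y^k = 0.7, reduced costs: (-0.2, 6.2)
  x^k = (4.0, 0.0), subgradient = b - a^T x = -17.0
  y^{k+1} = 0.7 + 0.05*-17.0 = -0.15
Step 4: y^k = -0.15, reduced costs: (4.9, 9.6)
  x^k = (0.0, 0.0), subgradient = b - a^T x = 7.0
  y^{k+1} = -0.15 + 0.05*7.0 = 0.2
Dual objective at y_4 = 0.2: reduced costs (2.8, 8.2), box minimizer x = (0.0, 0.0)
g(y_4) = b*y + (c1 - a1*y)*x1 + (c2 - a2*y)*x2 = 7*0.2 + 2.8*0.0 + 8.2*0.0 = 1.4 + 0.0 + 0.0 = 1.4


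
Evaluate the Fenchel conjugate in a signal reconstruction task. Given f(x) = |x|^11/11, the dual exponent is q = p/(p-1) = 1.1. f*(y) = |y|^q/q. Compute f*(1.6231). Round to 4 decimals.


The conjugate exponent q satisfies 1/p + 1/q = 1.
p = 11, so q = 11/(11 - 1) = 1.1
|y|^q = 1.6231^1.1 = 1.7036
f*(1.6231) = 1.7036 / 1.1 = 1.5488


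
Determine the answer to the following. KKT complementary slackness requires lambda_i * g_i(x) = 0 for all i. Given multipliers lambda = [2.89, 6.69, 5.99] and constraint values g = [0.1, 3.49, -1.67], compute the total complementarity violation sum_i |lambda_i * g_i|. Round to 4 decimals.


KKT complementary slackness check:
lambda_1 * g_1 = 2.89 * 0.1 = 0.289
lambda_2 * g_2 = 6.69 * 3.49 = 23.3481
lambda_3 * g_3 = 5.99 * -1.67 = -10.0033
Total violation = 0.289 + 23.3481 + 10.0033 = 33.6404


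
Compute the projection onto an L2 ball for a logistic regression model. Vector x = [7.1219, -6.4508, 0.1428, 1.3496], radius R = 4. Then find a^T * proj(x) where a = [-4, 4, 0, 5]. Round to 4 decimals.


Step 1: Compute ||x|| (intermediates to 6 decimals).
||x|| = sqrt(7.1219^2 + (-6.4508)^2 + 0.1428^2 + 1.3496^2) = 9.704437
Step 2: Project.
Since ||x|| > R, scale = R/||x|| = 4/9.704437 = 0.412183, proj(x) = scale * x
proj(x) = [2.935526, -2.65891, 0.05886, 0.556282]
Step 3: Dot product.
a^T * proj(x) = -4*2.935526 + 4*(-2.65891) + 0*0.05886 + 5*0.556282 = -19.5963


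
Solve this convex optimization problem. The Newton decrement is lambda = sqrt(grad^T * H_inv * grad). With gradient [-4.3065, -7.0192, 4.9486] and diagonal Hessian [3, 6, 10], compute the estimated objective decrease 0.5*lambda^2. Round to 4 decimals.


Step 1: H is diagonal, so H^(-1) * g = [-1.4355, -1.1699, 0.4949].
Step 2: g^T H^(-1) g = sum_i g_i^2 / H_ii
  = (-4.3065)^2/3 + (-7.0192)^2/6 + (4.9486)^2/10
  = 6.182 + 8.2115 + 2.4489 = 16.8424
Step 3: Objective decrease = 0.5 * g^T H^(-1) g = 8.4212


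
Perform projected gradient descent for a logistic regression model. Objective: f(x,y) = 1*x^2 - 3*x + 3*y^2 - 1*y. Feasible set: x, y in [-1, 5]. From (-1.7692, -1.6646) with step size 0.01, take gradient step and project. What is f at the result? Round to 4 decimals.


Step 1: Compute gradient at (-1.7692, -1.6646).
grad_x = 2*1*-1.7692 - 3 = -6.5384
grad_y = 2*3*-1.6646 - 1 = -10.9876
Step 2: Gradient step.
x_raw = -1.7692 - 0.01*-6.5384 = -1.7038
y_raw = -1.6646 - 0.01*-10.9876 = -1.5547
Step 3: Project onto [-1, 5].
x_proj = clip(-1.7038) = -1.0
y_proj = clip(-1.5547) = -1.0
Step 4: Evaluate f.
f(-1.0, -1.0) = 8.0


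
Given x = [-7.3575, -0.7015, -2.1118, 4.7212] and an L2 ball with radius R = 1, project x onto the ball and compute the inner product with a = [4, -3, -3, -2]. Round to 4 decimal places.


Step 1: Compute ||x|| (intermediates to 6 decimals).
||x|| = sqrt((-7.3575)^2 + (-0.7015)^2 + (-2.1118)^2 + 4.7212^2) = 9.020773
Step 2: Project.
Since ||x|| > R, scale = R/||x|| = 1/9.020773 = 0.110855, proj(x) = scale * x
proj(x) = [-0.815616, -0.077765, -0.234104, 0.523369]
Step 3: Dot product.
a^T * proj(x) = 4*(-0.815616) - 3*(-0.077765) - 3*(-0.234104) - 2*0.523369 = -3.3736


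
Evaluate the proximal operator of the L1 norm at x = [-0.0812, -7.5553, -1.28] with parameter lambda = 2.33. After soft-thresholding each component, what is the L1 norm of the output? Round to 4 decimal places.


Soft-thresholding with lambda = 2.33:
prox(-0.0812) = sign(-0.0812)*max(|-0.0812| - 2.33, 0) = 0.0
prox(-7.5553) = sign(-7.5553)*max(|-7.5553| - 2.33, 0) = -5.2253
prox(-1.28) = sign(-1.28)*max(|-1.28| - 2.33, 0) = 0.0
prox(x) = [0.0, -5.2253, 0.0]
||prox(x)||_1 = 0.0 + 5.2253 + 0.0 = 5.2253


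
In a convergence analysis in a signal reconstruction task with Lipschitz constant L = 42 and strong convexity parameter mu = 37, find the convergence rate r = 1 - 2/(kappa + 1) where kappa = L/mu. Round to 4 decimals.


Step 1: Compute the condition number.
kappa = L/mu = 42/37 = 1.1351
Step 2: Compute the convergence rate.
r = 1 - 2/(kappa + 1) = 1 - 2*mu/(L + mu) = (L - mu)/(L + mu) = 5/79 = 0.0633


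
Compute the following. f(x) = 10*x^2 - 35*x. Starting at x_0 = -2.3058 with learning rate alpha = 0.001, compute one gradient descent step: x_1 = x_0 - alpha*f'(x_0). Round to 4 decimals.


We compute the gradient at x_0 and apply the update.
f'(x) = 20*x - 35
f'(-2.3058) = 20*-2.3058 - 35 = -81.116
x_1 = -2.3058 - 0.001*-81.116 = -2.2247


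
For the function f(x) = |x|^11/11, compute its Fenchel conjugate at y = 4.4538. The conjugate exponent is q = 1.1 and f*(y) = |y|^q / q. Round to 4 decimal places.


The conjugate exponent q satisfies 1/p + 1/q = 1.
p = 11, so q = 11/(11 - 1) = 1.1
|y|^q = 4.4538^1.1 = 5.1713
f*(4.4538) = 5.1713 / 1.1 = 4.7012


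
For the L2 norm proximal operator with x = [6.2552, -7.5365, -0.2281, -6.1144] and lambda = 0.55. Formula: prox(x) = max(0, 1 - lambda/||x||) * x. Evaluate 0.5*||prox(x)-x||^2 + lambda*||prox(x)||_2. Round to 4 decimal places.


Step 1: Compute ||x||.
||x|| = 11.5483
Step 2: Compute scaling factor.
scale = max(0, 1 - 0.55/11.5483) = 0.9524
Step 3: prox(x) = [5.9573, -7.1776, -0.2172, -5.8232]
||prox(x)|| = 10.9983
Step 4: Proximal objective.
0.5*||prox-x||^2 = 0.1513
lambda*||prox|| = 6.0491
Total = 6.2003


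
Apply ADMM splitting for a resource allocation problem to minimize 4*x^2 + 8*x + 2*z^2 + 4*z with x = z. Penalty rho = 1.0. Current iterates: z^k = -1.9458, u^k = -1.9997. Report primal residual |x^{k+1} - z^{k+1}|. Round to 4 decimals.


ADMM iteration with rho = 1.0, z^k = -1.9458, u^k = -1.9997
Step 1: x-update.
Minimize 4*x^2 + 8*x + (1.0/2)*(x + 1.9458 - 1.9997)^2
FOC: (2*4 + 1.0)*x = -8 + 1.0*(-1.9458 + 1.9997)
x^{k+1} = -0.8829
Step 2: z-update.
Minimize 2*z^2 + 4*z + (1.0/2)*(-0.8829 - z - 1.9997)^2
FOC: (2*2 + 1.0)*z = -4 + 1.0*(-0.8829 - 1.9997)
z^{k+1} = -1.3765
Step 3: u-update.
u^{k+1} = -1.9997 - 0.8829 + 1.3765 = -1.5061
Step 4: Primal residual = |-0.8829 + 1.3765| = 0.4936


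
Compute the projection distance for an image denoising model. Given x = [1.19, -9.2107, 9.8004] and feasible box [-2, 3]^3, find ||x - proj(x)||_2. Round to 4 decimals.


Project each component onto [-2, 3].
clip(1.19) = 1.19, clip(-9.2107) = -2.0, clip(9.8004) = 3.0
Projection = [1.19, -2.0, 3.0]
Squared diffs: [0.0, 51.9942, 46.2454]
Distance = sqrt(98.2396) = 9.9116


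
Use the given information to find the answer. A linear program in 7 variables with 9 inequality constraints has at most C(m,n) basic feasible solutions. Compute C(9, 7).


Each vertex corresponds to some choice of n active constraints out of m, so the number of vertices is at most C(m, n) = m! / (n!(m-n)!).
m = 9, n = 7
Numerator: 9 * 8 * 7 * 6 * 5 * 4 * 3
Denominator: 7! = 5040
C(9, 7) = 36


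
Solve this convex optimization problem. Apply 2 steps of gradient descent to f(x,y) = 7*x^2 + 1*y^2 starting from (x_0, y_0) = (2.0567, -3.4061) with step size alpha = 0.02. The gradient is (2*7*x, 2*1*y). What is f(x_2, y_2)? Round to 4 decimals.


Gradient descent on f(x,y) = 7*x^2 + 1*y^2.
Starting point: (2.0567, -3.4061), alpha = 0.02
Step 1: grad_x = 2*7*2.0567 = 28.7938, grad_y = 2*1*-3.4061 = -6.8122
  x_1 = 2.0567 - 0.02*28.7938 = 1.4808
  y_1 = -3.4061 - 0.02*-6.8122 = -3.2699
Step 2: grad_x = 2*7*1.4808 = 20.7315, grad_y = 2*1*-3.2699 = -6.5397
  x_2 = 1.4808 - 0.02*20.7315 = 1.0662
  y_2 = -3.2699 - 0.02*-6.5397 = -3.1391
f(1.0662, -3.1391) = 7*1.0662^2 + 1*(-3.1391)^2 = 17.8111


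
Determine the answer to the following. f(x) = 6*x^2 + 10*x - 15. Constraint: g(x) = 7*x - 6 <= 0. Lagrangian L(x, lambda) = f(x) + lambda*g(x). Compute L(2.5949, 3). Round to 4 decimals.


Step 1: Evaluate f(x).
f(2.5949) = 6*2.5949^2 + 10*2.5949 - 15 = 51.35
Step 2: Evaluate g(x).
g(2.5949) = 7*2.5949 - 6 = 12.1643
Step 3: Compute Lagrangian.
L = 51.35 + 3*12.1643 = 87.8429


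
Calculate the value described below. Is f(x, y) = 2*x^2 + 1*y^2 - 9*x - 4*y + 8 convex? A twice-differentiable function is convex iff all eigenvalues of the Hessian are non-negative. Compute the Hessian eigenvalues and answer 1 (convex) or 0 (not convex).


The Hessian of f(x,y) = 2*x^2 + 1*y^2 - 9*x - 4*y + 8 is:
H = [[4, 0], [0, 2]]
Trace = 4 + 2 = 6
Determinant = 4*2 - (0)^2 = 8
Discriminant = (6)^2 - 4*8 = 4.0
Eigenvalues: lambda_1 = 2.0, lambda_2 = 4.0
The function is convex.

1


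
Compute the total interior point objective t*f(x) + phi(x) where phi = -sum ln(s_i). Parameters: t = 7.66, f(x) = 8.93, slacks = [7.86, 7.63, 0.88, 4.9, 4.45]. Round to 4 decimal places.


Step 1: Compute log-barrier.
ln values: [2.0618, 2.0321, -0.1278, 1.5892, 1.4929]
phi = -(2.0618 + 2.0321 - 0.1278 + 1.5892 + 1.4929) = -7.0482
Step 2: Compute augmented objective.
t*f(x) = 7.66*8.93 = 68.4038
Total = 68.4038 - 7.0482 = 61.3556


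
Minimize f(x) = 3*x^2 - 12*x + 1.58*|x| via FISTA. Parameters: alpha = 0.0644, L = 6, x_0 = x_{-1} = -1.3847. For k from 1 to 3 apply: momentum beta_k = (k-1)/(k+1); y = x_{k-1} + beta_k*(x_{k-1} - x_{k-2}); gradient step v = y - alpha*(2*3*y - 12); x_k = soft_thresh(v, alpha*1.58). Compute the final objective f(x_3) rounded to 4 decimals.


FISTA on f(x) = 3*x^2 - 12*x + 1.58*|x|
L = 6, alpha = 0.0644
Iteration 1: beta = 0.0, y = -1.3847 + 0.0*(-1.3847 + 1.3847) = -1.3847
  grad(y) = -20.3082, v = y - alpha*grad = -0.0769
  prox(v) = soft_thresh(-0.0769, 0.1018) = 0.0
Iteration 2: beta = 0.3333, y = 0.0 + 0.3333*(0.0 + 1.3847) = 0.4616
  grad(y) = -9.2306, v = y - alpha*grad = 1.056
  prox(v) = soft_thresh(1.056, 0.1018) = 0.9543
Iteration 3: beta = 0.5, y = 0.9543 + 0.5*(0.9543 - 0.0) = 1.4314
  grad(y) = -3.4116, v = y - alpha*grad = 1.6511
  prox(v) = soft_thresh(1.6511, 0.1018) = 1.5494
f(x_3) = 3*1.5494^2 - 12*1.5494 + 1.58*|1.5494| = -8.9428


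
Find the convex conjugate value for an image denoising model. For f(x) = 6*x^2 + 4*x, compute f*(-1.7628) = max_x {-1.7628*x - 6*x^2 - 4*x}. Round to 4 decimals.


f*(y) = sup_x {y*x - a*x^2 - b*x} = sup_x {(y-b)*x - a*x^2}
FOC: (y - b) - 2a*x = 0 => x* = (y - b)/(2a)
x* = (-1.7628 - 4)/(2*6) = -0.4802
f*(-1.7628) = (y-b)^2/(4a) = (-1.7628 - 4)^2/(4*6)
= 33.2099/24 = 1.3837


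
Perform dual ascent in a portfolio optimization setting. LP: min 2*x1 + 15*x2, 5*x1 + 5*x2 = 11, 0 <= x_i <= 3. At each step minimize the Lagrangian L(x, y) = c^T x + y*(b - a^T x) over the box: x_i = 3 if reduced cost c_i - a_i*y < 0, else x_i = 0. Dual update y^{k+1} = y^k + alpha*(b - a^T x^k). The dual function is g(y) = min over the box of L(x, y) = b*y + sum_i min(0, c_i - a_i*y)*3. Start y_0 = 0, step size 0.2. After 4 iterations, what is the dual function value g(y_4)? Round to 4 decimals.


Dual ascent for LP: min 2*x1 + 15*x2, 5*x1 + 5*x2 = 11, 0 <= x_i <= 3
Step 1: y^k = 0.0, reduced costs: (2.0, 15.0)
  x^k = (0.0, 0.0), subgradient = b - a^T x = 11.0
  y^{k+1} = 0.0 + 0.2*11.0 = 2.2
Step 2: y^k = 2.2, reduced costs: (-9.0, 4.0)
  x^k = (3.0, 0.0), subgradient = b - a^T x = -4.0
  y^{k+1} = 2.2 + 0.2*-4.0 = 1.4
Step 3: y^k = 1.4, reduced costs: (-5.0, 8.0)
  x^k = (3.0, 0.0), subgradient = b - a^T x = -4.0
  y^{k+1} = 1.4 + 0.2*-4.0 = 0.6
Step 4: y^k = 0.6, reduced costs: (-1.0, 12.0)
  x^k = (3.0, 0.0), subgradient = b - a^T x = -4.0
  y^{k+1} = 0.6 + 0.2*-4.0 = -0.2
Dual objective at y_4 = -0.2: reduced costs (3.0, 16.0), box minimizer x = (0.0, 0.0)
g(y_4) = b*y + (c1 - a1*y)*x1 + (c2 - a2*y)*x2 = 11*(-0.2) + 3.0*0.0 + 16.0*0.0 = -2.2 + 0.0 + 0.0 = -2.2


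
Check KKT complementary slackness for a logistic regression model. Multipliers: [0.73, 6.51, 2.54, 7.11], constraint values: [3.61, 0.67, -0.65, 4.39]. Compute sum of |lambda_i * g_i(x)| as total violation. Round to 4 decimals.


KKT complementary slackness check:
lambda_1 * g_1 = 0.73 * 3.61 = 2.6353
lambda_2 * g_2 = 6.51 * 0.67 = 4.3617
lambda_3 * g_3 = 2.54 * -0.65 = -1.651
lambda_4 * g_4 = 7.11 * 4.39 = 31.2129
Total violation = 2.6353 + 4.3617 + 1.651 + 31.2129 = 39.8609


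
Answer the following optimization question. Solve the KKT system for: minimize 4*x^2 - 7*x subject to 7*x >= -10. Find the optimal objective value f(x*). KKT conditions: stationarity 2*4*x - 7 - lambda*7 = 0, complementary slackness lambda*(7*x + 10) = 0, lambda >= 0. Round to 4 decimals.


Step 1: Try lambda = 0 (constraint inactive).
Stationarity: 2*4*x - 7 = 0
x* = 7/(2*4) = 0.875
Check constraint: 7*0.875 = 6.125 >= -10 -- satisfied.
Step 2: Compute optimal value.
f(x*) = 4*0.875^2 - 7*0.875 = -3.0625


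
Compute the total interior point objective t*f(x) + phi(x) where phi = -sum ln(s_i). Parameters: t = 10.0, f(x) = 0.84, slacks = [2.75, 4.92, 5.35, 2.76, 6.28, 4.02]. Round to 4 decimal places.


Step 1: Compute log-barrier.
ln values: [1.0116, 1.5933, 1.6771, 1.0152, 1.8374, 1.3913]
phi = -(1.0116 + 1.5933 + 1.6771 + 1.0152 + 1.8374 + 1.3913) = -8.5259
Step 2: Compute augmented objective.
t*f(x) = 10.0*0.84 = 8.4
Total = 8.4 - 8.5259 = -0.1259


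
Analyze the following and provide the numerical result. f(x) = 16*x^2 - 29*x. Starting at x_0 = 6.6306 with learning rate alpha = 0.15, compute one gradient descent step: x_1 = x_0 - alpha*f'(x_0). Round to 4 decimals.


We compute the gradient at x_0 and apply the update.
f'(x) = 32*x - 29
f'(6.6306) = 32*6.6306 - 29 = 183.1792
x_1 = 6.6306 - 0.15*183.1792 = -20.8463


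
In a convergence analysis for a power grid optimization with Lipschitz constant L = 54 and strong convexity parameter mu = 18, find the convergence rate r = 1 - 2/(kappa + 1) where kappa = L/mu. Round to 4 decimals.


Step 1: Compute the condition number.
kappa = L/mu = 54/18 = 3.0
Step 2: Compute the convergence rate.
r = 1 - 2/(kappa + 1) = 1 - 2*mu/(L + mu) = (L - mu)/(L + mu) = 36/72 = 0.5


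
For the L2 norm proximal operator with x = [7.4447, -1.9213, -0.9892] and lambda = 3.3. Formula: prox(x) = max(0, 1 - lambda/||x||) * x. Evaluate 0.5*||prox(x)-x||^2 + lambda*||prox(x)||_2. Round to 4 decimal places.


Step 1: Compute ||x||.
||x|| = 7.752
Step 2: Compute scaling factor.
scale = max(0, 1 - 3.3/7.752) = 0.5743
Step 3: prox(x) = [4.2755, -1.1034, -0.5681]
||prox(x)|| = 4.452
Step 4: Proximal objective.
0.5*||prox-x||^2 = 5.445
lambda*||prox|| = 14.6916
Total = 20.1366


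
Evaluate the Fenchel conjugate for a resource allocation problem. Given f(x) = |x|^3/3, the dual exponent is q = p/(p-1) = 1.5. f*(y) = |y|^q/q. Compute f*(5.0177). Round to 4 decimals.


The conjugate exponent q satisfies 1/p + 1/q = 1.
p = 3, so q = 3/(3 - 1) = 1.5
|y|^q = 5.0177^1.5 = 11.2398
f*(5.0177) = 11.2398 / 1.5 = 7.4932


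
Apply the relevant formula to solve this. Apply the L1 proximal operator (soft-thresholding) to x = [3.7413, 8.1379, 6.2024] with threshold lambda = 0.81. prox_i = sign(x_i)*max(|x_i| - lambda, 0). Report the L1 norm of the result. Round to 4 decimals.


Soft-thresholding with lambda = 0.81:
prox(3.7413) = sign(3.7413)*max(|3.7413| - 0.81, 0) = 2.9313
prox(8.1379) = sign(8.1379)*max(|8.1379| - 0.81, 0) = 7.3279
prox(6.2024) = sign(6.2024)*max(|6.2024| - 0.81, 0) = 5.3924
prox(x) = [2.9313, 7.3279, 5.3924]
||prox(x)||_1 = 2.9313 + 7.3279 + 5.3924 = 15.6516


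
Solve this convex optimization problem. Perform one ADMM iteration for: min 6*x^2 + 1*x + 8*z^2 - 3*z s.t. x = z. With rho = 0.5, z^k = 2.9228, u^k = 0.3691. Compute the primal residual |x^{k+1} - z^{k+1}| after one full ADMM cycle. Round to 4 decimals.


ADMM iteration with rho = 0.5, z^k = 2.9228, u^k = 0.3691
Step 1: x-update.
Minimize 6*x^2 + 1*x + (0.5/2)*(x - 2.9228 + 0.3691)^2
FOC: (2*6 + 0.5)*x = -1 + 0.5*(2.9228 - 0.3691)
x^{k+1} = 0.0221
Step 2: z-update.
Minimize 8*z^2 - 3*z + (0.5/2)*(0.0221 - z + 0.3691)^2
FOC: (2*8 + 0.5)*z = 3 + 0.5*(0.0221 + 0.3691)
z^{k+1} = 0.1937
Step 3: u-update.
u^{k+1} = 0.3691 + 0.0221 - 0.1937 = 0.1976
Step 4: Primal residual = |0.0221 - 0.1937| = 0.1715


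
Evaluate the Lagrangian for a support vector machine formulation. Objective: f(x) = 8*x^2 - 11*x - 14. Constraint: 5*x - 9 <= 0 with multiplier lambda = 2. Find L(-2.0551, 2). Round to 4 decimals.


Step 1: Evaluate f(x).
f(-2.0551) = 8*(-2.0551)^2 - 11*(-2.0551) - 14 = 42.3936
Step 2: Evaluate g(x).
g(-2.0551) = 5*-2.0551 - 9 = -19.2755
Step 3: Compute Lagrangian.
L = 42.3936 + 2*-19.2755 = 3.8426


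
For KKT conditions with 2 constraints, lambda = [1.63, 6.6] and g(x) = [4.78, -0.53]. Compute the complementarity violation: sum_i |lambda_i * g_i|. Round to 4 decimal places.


KKT complementary slackness check:
lambda_1 * g_1 = 1.63 * 4.78 = 7.7914
lambda_2 * g_2 = 6.6 * -0.53 = -3.498
Total violation = 7.7914 + 3.498 = 11.2894


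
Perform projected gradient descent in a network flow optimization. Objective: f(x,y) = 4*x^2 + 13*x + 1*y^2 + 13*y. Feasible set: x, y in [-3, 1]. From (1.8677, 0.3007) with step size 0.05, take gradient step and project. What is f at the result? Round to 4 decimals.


Step 1: Compute gradient at (1.8677, 0.3007).
grad_x = 2*4*1.8677 + 13 = 27.9416
grad_y = 2*1*0.3007 + 13 = 13.6014
Step 2: Gradient step.
x_raw = 1.8677 - 0.05*27.9416 = 0.4706
y_raw = 0.3007 - 0.05*13.6014 = -0.3794
Step 3: Project onto [-3, 1].
x_proj = clip(0.4706) = 0.4706
y_proj = clip(-0.3794) = -0.3794
Step 4: Evaluate f.
f(0.4706, -0.3794) = 2.2161


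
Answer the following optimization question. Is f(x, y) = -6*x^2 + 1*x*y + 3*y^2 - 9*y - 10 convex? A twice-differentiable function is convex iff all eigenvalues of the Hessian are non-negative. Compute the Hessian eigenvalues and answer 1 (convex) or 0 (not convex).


The Hessian of f(x,y) = -6*x^2 + 1*x*y + 3*y^2 - 9*y - 10 is:
H = [[-12, 1], [1, 6]]
Trace = -12 + 6 = -6
Determinant = -12*6 - (1)^2 = -73
Discriminant = (-6)^2 - 4*-73 = 328.0
Eigenvalues: lambda_1 = -12.0554, lambda_2 = 6.0554
The function is not convex.

0


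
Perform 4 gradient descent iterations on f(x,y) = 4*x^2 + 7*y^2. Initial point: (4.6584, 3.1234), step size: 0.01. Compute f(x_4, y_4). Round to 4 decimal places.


Gradient descent on f(x,y) = 4*x^2 + 7*y^2.
Starting point: (4.6584, 3.1234), alpha = 0.01
Step 1: grad_x = 2*4*4.6584 = 37.2672, grad_y = 2*7*3.1234 = 43.7276
  x_1 = 4.6584 - 0.01*37.2672 = 4.2857
  y_1 = 3.1234 - 0.01*43.7276 = 2.6861
Step 2: grad_x = 2*4*4.2857 = 34.2858, grad_y = 2*7*2.6861 = 37.6057
  x_2 = 4.2857 - 0.01*34.2858 = 3.9429
  y_2 = 2.6861 - 0.01*37.6057 = 2.3101
Step 3: grad_x = 2*4*3.9429 = 31.543, grad_y = 2*7*2.3101 = 32.3409
  x_3 = 3.9429 - 0.01*31.543 = 3.6274
  y_3 = 2.3101 - 0.01*32.3409 = 1.9867
Step 4: grad_x = 2*4*3.6274 = 29.0195, grad_y = 2*7*1.9867 = 27.8132
  x_4 = 3.6274 - 0.01*29.0195 = 3.3372
  y_4 = 1.9867 - 0.01*27.8132 = 1.7085
f(3.3372, 1.7085) = 4*3.3372^2 + 7*1.7085^2 = 64.9822


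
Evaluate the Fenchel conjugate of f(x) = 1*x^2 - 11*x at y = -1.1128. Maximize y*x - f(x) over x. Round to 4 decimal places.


f*(y) = sup_x {y*x - a*x^2 - b*x} = sup_x {(y-b)*x - a*x^2}
FOC: (y - b) - 2a*x = 0 => x* = (y - b)/(2a)
x* = (-1.1128 + 11)/(2*1) = 4.9436
f*(-1.1128) = (y-b)^2/(4a) = (-1.1128 + 11)^2/(4*1)
= 97.7567/4 = 24.4392


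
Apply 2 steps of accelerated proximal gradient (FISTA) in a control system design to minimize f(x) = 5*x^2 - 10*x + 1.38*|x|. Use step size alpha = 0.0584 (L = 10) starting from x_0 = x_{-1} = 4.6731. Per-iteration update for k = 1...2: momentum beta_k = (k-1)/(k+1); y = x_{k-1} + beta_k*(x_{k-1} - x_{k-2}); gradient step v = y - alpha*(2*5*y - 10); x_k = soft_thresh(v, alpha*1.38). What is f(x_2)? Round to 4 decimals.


FISTA on f(x) = 5*x^2 - 10*x + 1.38*|x|
L = 10, alpha = 0.0584
Iteration 1: beta = 0.0, y = 4.6731 + 0.0*(4.6731 - 4.6731) = 4.6731
  grad(y) = 36.731, v = y - alpha*grad = 2.528
  prox(v) = soft_thresh(2.528, 0.0806) = 2.4474
Iteration 2: beta = 0.3333, y = 2.4474 + 0.3333*(2.4474 - 4.6731) = 1.7055
  grad(y) = 7.0552, v = y - alpha*grad = 1.2935
  prox(v) = soft_thresh(1.2935, 0.0806) = 1.2129
f(x_2) = 5*1.2129^2 - 10*1.2129 + 1.38*|1.2129| = -3.0995


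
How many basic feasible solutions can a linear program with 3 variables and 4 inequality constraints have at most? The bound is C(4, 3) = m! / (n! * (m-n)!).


Each vertex corresponds to some choice of n active constraints out of m, so the number of vertices is at most C(m, n) = m! / (n!(m-n)!).
m = 4, n = 3
Numerator: 4 * 3 * 2
Denominator: 3! = 6
C(4, 3) = 4


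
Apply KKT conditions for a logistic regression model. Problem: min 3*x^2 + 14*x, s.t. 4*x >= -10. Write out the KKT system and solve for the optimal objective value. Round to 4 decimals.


Step 1: Try lambda = 0 (constraint inactive).
Stationarity: 2*3*x + 14 = 0
x* = -14/(2*3) = -7/3 = -2.3333 (rounded; the exact value -7/3 is used below)
Check constraint: 4*-2.3333 = -9.3332 >= -10 -- satisfied.
Step 2: Compute optimal value.
f(x*) = 3*(-7/3)^2 + 14*(-7/3) = -16.3333


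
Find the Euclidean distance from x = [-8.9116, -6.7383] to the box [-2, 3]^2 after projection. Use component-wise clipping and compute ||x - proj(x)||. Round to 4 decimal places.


Project each component onto [-2, 3].
clip(-8.9116) = -2.0, clip(-6.7383) = -2.0
Projection = [-2.0, -2.0]
Squared diffs: [47.7702, 22.4515]
Distance = sqrt(70.2217) = 8.3798


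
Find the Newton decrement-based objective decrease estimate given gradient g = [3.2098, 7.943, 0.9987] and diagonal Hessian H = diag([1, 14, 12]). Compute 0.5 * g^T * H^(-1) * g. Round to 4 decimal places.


Step 1: H is diagonal, so H^(-1) * g = [3.2098, 0.5674, 0.0832].
Step 2: g^T H^(-1) g = sum_i g_i^2 / H_ii
  = (3.2098)^2/1 + (7.943)^2/14 + (0.9987)^2/12
  = 10.3028 + 4.5065 + 0.0831 = 14.8925
Step 3: Objective decrease = 0.5 * g^T H^(-1) g = 7.4462


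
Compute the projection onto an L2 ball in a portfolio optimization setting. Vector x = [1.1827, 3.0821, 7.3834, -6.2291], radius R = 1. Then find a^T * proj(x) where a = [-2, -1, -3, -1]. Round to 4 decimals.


Step 1: Compute ||x|| (intermediates to 6 decimals).
||x|| = sqrt(1.1827^2 + 3.0821^2 + 7.3834^2 + (-6.2291)^2) = 10.208546
Step 2: Project.
Since ||x|| > R, scale = R/||x|| = 1/10.208546 = 0.097957, proj(x) = scale * x
proj(x) = [0.115854, 0.301913, 0.723256, -0.610184]
Step 3: Dot product.
a^T * proj(x) = -2*0.115854 - 1*0.301913 - 3*0.723256 - 1*(-0.610184) = -2.0932


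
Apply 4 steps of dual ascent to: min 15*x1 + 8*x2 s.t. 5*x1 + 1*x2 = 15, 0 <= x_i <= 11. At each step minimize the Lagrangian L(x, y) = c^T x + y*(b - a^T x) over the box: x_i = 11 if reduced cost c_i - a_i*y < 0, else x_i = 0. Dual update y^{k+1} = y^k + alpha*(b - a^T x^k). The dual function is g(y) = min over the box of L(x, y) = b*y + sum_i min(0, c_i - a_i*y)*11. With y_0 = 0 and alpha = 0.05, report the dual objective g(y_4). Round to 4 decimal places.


Dual ascent for LP: min 15*x1 + 8*x2, 5*x1 + 1*x2 = 15, 0 <= x_i <= 11
Step 1: y^k = 0.0, reduced costs: (15.0, 8.0)
  x^k = (0.0, 0.0), subgradient = b - a^T x = 15.0
  y^{k+1} = 0.0 + 0.05*15.0 = 0.75
Step 2: y^k = 0.75, reduced costs: (11.25, 7.25)
  x^k = (0.0, 0.0), subgradient = b - a^T x = 15.0
  y^{k+1} = 0.75 + 0.05*15.0 = 1.5
Step 3: y^k = 1.5, reduced costs: (7.5, 6.5)
  x^k = (0.0, 0.0), subgradient = b - a^T x = 15.0
  y^{k+1} = 1.5 + 0.05*15.0 = 2.25
Step 4: y^k = 2.25, reduced costs: (3.75, 5.75)
  x^k = (0.0, 0.0), subgradient = b - a^T x = 15.0
  y^{k+1} = 2.25 + 0.05*15.0 = 3.0
Dual objective at y_4 = 3.0: reduced costs (0.0, 5.0), box minimizer x = (0.0, 0.0)
g(y_4) = b*y + (c1 - a1*y)*x1 + (c2 - a2*y)*x2 = 15*3.0 + 0.0*0.0 + 5.0*0.0 = 45.0 + 0.0 + 0.0 = 45.0


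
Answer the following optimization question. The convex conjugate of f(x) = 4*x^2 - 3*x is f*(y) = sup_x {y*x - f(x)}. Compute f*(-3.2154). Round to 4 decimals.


f*(y) = sup_x {y*x - a*x^2 - b*x} = sup_x {(y-b)*x - a*x^2}
FOC: (y - b) - 2a*x = 0 => x* = (y - b)/(2a)
x* = (-3.2154 + 3)/(2*4) = -0.0269
f*(-3.2154) = (y-b)^2/(4a) = (-3.2154 + 3)^2/(4*4)
= 0.0464/16 = 0.0029


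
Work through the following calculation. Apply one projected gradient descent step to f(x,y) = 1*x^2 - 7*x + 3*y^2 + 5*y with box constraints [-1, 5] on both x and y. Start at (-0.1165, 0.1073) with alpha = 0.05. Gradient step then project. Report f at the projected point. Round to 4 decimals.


Step 1: Compute gradient at (-0.1165, 0.1073).
grad_x = 2*1*-0.1165 - 7 = -7.233
grad_y = 2*3*0.1073 + 5 = 5.6438
Step 2: Gradient step.
x_raw = -0.1165 - 0.05*-7.233 = 0.2452
y_raw = 0.1073 - 0.05*5.6438 = -0.1749
Step 3: Project onto [-1, 5].
x_proj = clip(0.2452) = 0.2452
y_proj = clip(-0.1749) = -0.1749
Step 4: Evaluate f.
f(0.2452, -0.1749) = -2.4386


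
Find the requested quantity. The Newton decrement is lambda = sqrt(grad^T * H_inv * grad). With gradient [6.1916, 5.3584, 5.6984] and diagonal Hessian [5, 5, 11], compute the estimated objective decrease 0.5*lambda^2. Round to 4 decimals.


Step 1: H is diagonal, so H^(-1) * g = [1.2383, 1.0717, 0.518].
Step 2: g^T H^(-1) g = sum_i g_i^2 / H_ii
  = (6.1916)^2/5 + (5.3584)^2/5 + (5.6984)^2/11
  = 7.6672 + 5.7425 + 2.952 = 16.3617
Step 3: Objective decrease = 0.5 * g^T H^(-1) g = 8.1808


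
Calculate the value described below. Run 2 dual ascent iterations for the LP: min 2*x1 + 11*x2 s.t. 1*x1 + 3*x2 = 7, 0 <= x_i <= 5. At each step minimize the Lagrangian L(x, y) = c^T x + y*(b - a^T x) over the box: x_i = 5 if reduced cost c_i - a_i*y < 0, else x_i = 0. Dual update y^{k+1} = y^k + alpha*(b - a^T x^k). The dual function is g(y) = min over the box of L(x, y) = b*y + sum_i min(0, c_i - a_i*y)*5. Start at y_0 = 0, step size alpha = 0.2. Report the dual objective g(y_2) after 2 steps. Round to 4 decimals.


Dual ascent for LP: min 2*x1 + 11*x2, 1*x1 + 3*x2 = 7, 0 <= x_i <= 5
Step 1: y^k = 0.0, reduced costs: (2.0, 11.0)
  x^k = (0.0, 0.0), subgradient = b - a^T x = 7.0
  y^{k+1} = 0.0 + 0.2*7.0 = 1.4
Step 2: y^k = 1.4, reduced costs: (0.6, 6.8)
  x^k = (0.0, 0.0), subgradient = b - a^T x = 7.0
  y^{k+1} = 1.4 + 0.2*7.0 = 2.8
Dual objective at y_2 = 2.8: reduced costs (-0.8, 2.6), box minimizer x = (5.0, 0.0)
g(y_2) = b*y + (c1 - a1*y)*x1 + (c2 - a2*y)*x2 = 7*2.8 + (-0.8)*5.0 + 2.6*0.0 = 19.6 - 4.0 + 0.0 = 15.6
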